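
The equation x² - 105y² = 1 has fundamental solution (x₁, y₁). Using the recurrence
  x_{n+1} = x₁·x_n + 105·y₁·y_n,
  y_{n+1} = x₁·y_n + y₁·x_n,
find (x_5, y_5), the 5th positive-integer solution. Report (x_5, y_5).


Step 1: Find the fundamental solution (x₁, y₁) of x² - 105y² = 1.
  Expand √105 as a continued fraction. a₀ = ⌊√105⌋ = 10; iterate m_{k+1} = d_k·a_k − m_k, d_{k+1} = (105 − m_{k+1}²)/d_k, a_{k+1} = ⌊(a₀ + m_{k+1})/d_{k+1}⌋ (starting m₀ = 0, d₀ = 1), with convergents p_k = a_k·p_{k-1} + p_{k-2}, q_k = a_k·q_{k-1} + q_{k-2} (p₋₁ = 1, q₋₁ = 0):
  k = 0: a₀ = 10; p₀/q₀ = 10/1; p₀² − 105·q₀² = 100 − 105 = -5.
  k = 1: m = 10, d = 5, a = ⌊(10 + 10)/5⌋ = 4; p/q = (4·10 + 1)/(4·1 + 0) = 41/4; p² − 105·q² = 1681 − 1680 = 1.
  The first convergent with p² − 105·q² = 1 gives the fundamental solution (x₁, y₁) = (41, 4).
Step 2: Apply the recurrence (x_{n+1}, y_{n+1}) = (x₁x_n + 105y₁y_n, x₁y_n + y₁x_n) repeatedly.
  From (x_1, y_1) = (41, 4): x_2 = 41·41 + 105·4·4 = 3361; y_2 = 41·4 + 4·41 = 328.
  From (x_2, y_2) = (3361, 328): x_3 = 41·3361 + 105·4·328 = 275561; y_3 = 41·328 + 4·3361 = 26892.
  From (x_3, y_3) = (275561, 26892): x_4 = 41·275561 + 105·4·26892 = 22592641; y_4 = 41·26892 + 4·275561 = 2204816.
  From (x_4, y_4) = (22592641, 2204816): x_5 = 41·22592641 + 105·4·2204816 = 1852321001; y_5 = 41·2204816 + 4·22592641 = 180768020.
Step 3: Verify x_5² - 105·y_5² = 3431093090745642001 - 3431093090745642000 = 1 (should be 1). ✓

(x_1, y_1) = (41, 4); (x_5, y_5) = (1852321001, 180768020).


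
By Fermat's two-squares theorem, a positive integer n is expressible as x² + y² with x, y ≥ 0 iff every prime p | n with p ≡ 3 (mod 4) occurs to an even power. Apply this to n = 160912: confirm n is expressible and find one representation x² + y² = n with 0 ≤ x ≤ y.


Step 1: Factor n = 160912 = 2^4 · 89 · 113.
Step 2: Check the mod-4 condition on each prime factor: 2 = 2 (special); 89 ≡ 1 (mod 4), exponent 1; 113 ≡ 1 (mod 4), exponent 1.
All primes ≡ 3 (mod 4) appear to even exponent (or don't appear), so by the two-squares theorem n IS expressible as a sum of two squares.
Step 3: Build a representation. Group n = k² · m with k = 4 and m = 89 · 113 = 10057 (a product of primes ≡ 1 (mod 4)); a representation of m scales to one of n via (k·x)² + (k·y)² = k²(x² + y²). Each prime p ≡ 1 (mod 4) is itself a sum of two squares; find a² by testing p − a² for a perfect square:
  89: 89 − 1² = 88, 89 − 2² = 85, 89 − 3² = 80, 89 − 4² = 73, 89 − 5² = 64 = 8² ⇒ 89 = 5² + 8².
  113: 113 − 1² = 112, 113 − 2² = 109, 113 − 3² = 104, 113 − 4² = 97, 113 − 5² = 88, 113 − 6² = 77, 113 − 7² = 64 = 8² ⇒ 113 = 7² + 8².
  Combine using the Brahmagupta–Fibonacci identity (a² + b²)(c² + d²) = (ac − bd)² + (ad + bc)² = (ac + bd)² + (ad − bc)²:
  89 · 113 = 10057: from (5² + 8²)(7² + 8²), take (5·7 − 8·8, 5·8 + 8·7) = (35 − 64, 40 + 56) = (-29, 96); dropping signs (only squares matter) gives (29, 96); check 29² + 96² = 841 + 9216 = 10057 ✓.
  Scale by k = 4: (4·29, 4·96) = (116, 384).
Step 4: Order so x ≤ y and verify: 116² + 384² = 13456 + 147456 = 160912 = n. ✓

n = 160912 = 116² + 384² (one valid representation with x ≤ y).


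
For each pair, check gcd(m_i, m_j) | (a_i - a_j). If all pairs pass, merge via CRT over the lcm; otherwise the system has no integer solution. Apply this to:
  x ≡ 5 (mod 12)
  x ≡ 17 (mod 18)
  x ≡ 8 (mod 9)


Moduli 12, 18, 9 are not pairwise coprime, so CRT works modulo lcm(m_i) when all pairwise compatibility conditions hold.
Pairwise compatibility: gcd(m_i, m_j) must divide a_i - a_j for every pair.
Merge one congruence at a time:
  Start: x ≡ 5 (mod 12).
  Combine with x ≡ 17 (mod 18): gcd(12, 18) = 6; 17 - 5 = 12, which IS divisible by 6, so compatible.
    Write x = 5 + 12·t and substitute into x ≡ 17 (mod 18): 12·t ≡ 17 − 5 = 12 (mod 18).
    Divide the congruence (and modulus) by g = 6: 2·t ≡ 2 (mod 3).
    The inverse of 2 mod 3 is 2 (since 2·2 = 4 = 1·3 + 1), so t ≡ 2·2 = 4 ≡ 1 (mod 3).
    Then x = 5 + 12·1 = 17, valid modulo lcm(12, 18) = 36: x ≡ 17 (mod 36).
  Combine with x ≡ 8 (mod 9): gcd(36, 9) = 9; 8 - 17 = -9, which IS divisible by 9, so compatible.
    Write x = 17 + 36·t and substitute into x ≡ 8 (mod 9): 36·t ≡ 8 − 17 = -9 (mod 9).
    Divide the congruence (and modulus) by g = 9: 4·t ≡ -1 (mod 1).
    Modulo 1 every t works; take t = 0.
    Then x = 17 + 36·0 = 17, valid modulo lcm(36, 9) = 36: x ≡ 17 (mod 36).
Verify: 17 mod 12 = 5, 17 mod 18 = 17, 17 mod 9 = 8.

x ≡ 17 (mod 36).


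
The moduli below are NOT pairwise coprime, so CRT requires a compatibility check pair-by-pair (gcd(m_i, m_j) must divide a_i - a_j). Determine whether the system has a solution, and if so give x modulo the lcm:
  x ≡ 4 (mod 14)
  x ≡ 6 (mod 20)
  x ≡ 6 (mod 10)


Moduli 14, 20, 10 are not pairwise coprime, so CRT works modulo lcm(m_i) when all pairwise compatibility conditions hold.
Pairwise compatibility: gcd(m_i, m_j) must divide a_i - a_j for every pair.
Merge one congruence at a time:
  Start: x ≡ 4 (mod 14).
  Combine with x ≡ 6 (mod 20): gcd(14, 20) = 2; 6 - 4 = 2, which IS divisible by 2, so compatible.
    Write x = 4 + 14·t and substitute into x ≡ 6 (mod 20): 14·t ≡ 6 − 4 = 2 (mod 20).
    Divide the congruence (and modulus) by g = 2: 7·t ≡ 1 (mod 10).
    The inverse of 7 mod 10 is 3 (since 7·3 = 21 = 2·10 + 1), so t ≡ 3·1 = 3 ≡ 3 (mod 10).
    Then x = 4 + 14·3 = 46, valid modulo lcm(14, 20) = 140: x ≡ 46 (mod 140).
  Combine with x ≡ 6 (mod 10): gcd(140, 10) = 10; 6 - 46 = -40, which IS divisible by 10, so compatible.
    Write x = 46 + 140·t and substitute into x ≡ 6 (mod 10): 140·t ≡ 6 − 46 = -40 (mod 10).
    Divide the congruence (and modulus) by g = 10: 14·t ≡ -4 (mod 1).
    Modulo 1 every t works; take t = 0.
    Then x = 46 + 140·0 = 46, valid modulo lcm(140, 10) = 140: x ≡ 46 (mod 140).
Verify: 46 mod 14 = 4, 46 mod 20 = 6, 46 mod 10 = 6.

x ≡ 46 (mod 140).


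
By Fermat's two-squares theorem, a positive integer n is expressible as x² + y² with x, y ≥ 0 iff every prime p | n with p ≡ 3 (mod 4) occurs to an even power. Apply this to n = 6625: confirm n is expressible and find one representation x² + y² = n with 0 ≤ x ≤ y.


Step 1: Factor n = 6625 = 5^3 · 53.
Step 2: Check the mod-4 condition on each prime factor: 5 ≡ 1 (mod 4), exponent 3; 53 ≡ 1 (mod 4), exponent 1.
All primes ≡ 3 (mod 4) appear to even exponent (or don't appear), so by the two-squares theorem n IS expressible as a sum of two squares.
Step 3: Build a representation. Group n = k² · m with k = 5 and m = 5 · 53 = 265 (a product of primes ≡ 1 (mod 4)); a representation of m scales to one of n via (k·x)² + (k·y)² = k²(x² + y²). Each prime p ≡ 1 (mod 4) is itself a sum of two squares; find a² by testing p − a² for a perfect square:
  5: 5 − 1² = 4 = 2² ⇒ 5 = 1² + 2².
  53: 53 − 1² = 52, 53 − 2² = 49 = 7² ⇒ 53 = 2² + 7².
  Combine using the Brahmagupta–Fibonacci identity (a² + b²)(c² + d²) = (ac − bd)² + (ad + bc)² = (ac + bd)² + (ad − bc)²:
  5 · 53 = 265: from (1² + 2²)(2² + 7²), take (1·2 − 2·7, 1·7 + 2·2) = (2 − 14, 7 + 4) = (-12, 11); dropping signs (only squares matter) gives (12, 11); check 12² + 11² = 144 + 121 = 265 ✓.
  Scale by k = 5: (5·12, 5·11) = (60, 55).
Step 4: Order so x ≤ y and verify: 55² + 60² = 3025 + 3600 = 6625 = n. ✓

n = 6625 = 55² + 60² (one valid representation with x ≤ y).


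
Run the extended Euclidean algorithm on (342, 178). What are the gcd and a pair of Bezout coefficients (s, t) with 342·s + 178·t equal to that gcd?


Euclidean algorithm on (342, 178) — divide until remainder is 0:
  342 = 1 · 178 + 164
  178 = 1 · 164 + 14
  164 = 11 · 14 + 10
  14 = 1 · 10 + 4
  10 = 2 · 4 + 2
  4 = 2 · 2 + 0
gcd(342, 178) = 2.
Track Bezout coefficients alongside the remainders: start with r₀ = 342 = a·1 + b·0 (s = 1, t = 0) and r₁ = 178 = a·0 + b·1 (s = 0, t = 1); each new remainder r_{k+1} = r_{k-1} − q_k·r_k inherits s_{k+1} = s_{k-1} − q_k·s_k, t_{k+1} = t_{k-1} − q_k·t_k, so r_k = a·s_k + b·t_k at every step:
  q = 1: r = 164, s = 1 − 1·0 = 1, t = 0 − 1·1 = -1  (check: 342·1 + 178·(-1) = 164)
  q = 1: r = 14, s = 0 − 1·1 = -1, t = 1 − 1·(-1) = 2  (check: 342·(-1) + 178·2 = 14)
  q = 11: r = 10, s = 1 − 11·(-1) = 12, t = -1 − 11·2 = -23  (check: 342·12 + 178·(-23) = 10)
  q = 1: r = 4, s = -1 − 1·12 = -13, t = 2 − 1·(-23) = 25  (check: 342·(-13) + 178·25 = 4)
  q = 2: r = 2, s = 12 − 2·(-13) = 38, t = -23 − 2·25 = -73  (check: 342·38 + 178·(-73) = 2)
The row with r = 2 (the gcd) gives the Bezout coefficients s = 38, t = -73.
Result: 342 · (38) + 178 · (-73) = 2.

gcd(342, 178) = 2; s = 38, t = -73 (check: 342·38 + 178·(-73) = 2).


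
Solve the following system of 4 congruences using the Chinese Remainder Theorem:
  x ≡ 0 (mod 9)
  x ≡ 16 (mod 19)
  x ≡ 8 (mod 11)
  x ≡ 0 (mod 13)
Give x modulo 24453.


Product of moduli M = 9 · 19 · 11 · 13 = 24453.
Merge one congruence at a time:
  Start: x ≡ 0 (mod 9).
  Combine with x ≡ 16 (mod 19); new modulus lcm = 171.
    Write x = 0 + 9·t and substitute into x ≡ 16 (mod 19): 9·t ≡ 16 − 0 = 16 (mod 19).
    The inverse of 9 mod 19 is 17 (since 9·17 = 153 = 8·19 + 1), so t ≡ 17·16 = 272 ≡ 6 (mod 19).
    Then x = 0 + 9·6 = 54, valid modulo lcm(9, 19) = 171: x ≡ 54 (mod 171).
  Combine with x ≡ 8 (mod 11); new modulus lcm = 1881.
    Write x = 54 + 171·t and substitute into x ≡ 8 (mod 11): 171·t ≡ 8 − 54 = -46 (mod 11).
    Reduce coefficients mod 11: 6·t ≡ 9 (mod 11).
    The inverse of 6 mod 11 is 2 (since 6·2 = 12 = 1·11 + 1), so t ≡ 2·9 = 18 ≡ 7 (mod 11).
    Then x = 54 + 171·7 = 1251, valid modulo lcm(171, 11) = 1881: x ≡ 1251 (mod 1881).
  Combine with x ≡ 0 (mod 13); new modulus lcm = 24453.
    Write x = 1251 + 1881·t and substitute into x ≡ 0 (mod 13): 1881·t ≡ 0 − 1251 = -1251 (mod 13).
    Reduce coefficients mod 13: 9·t ≡ 10 (mod 13).
    The inverse of 9 mod 13 is 3 (since 9·3 = 27 = 2·13 + 1), so t ≡ 3·10 = 30 ≡ 4 (mod 13).
    Then x = 1251 + 1881·4 = 8775, valid modulo lcm(1881, 13) = 24453: x ≡ 8775 (mod 24453).
Verify against each original: 8775 mod 9 = 0, 8775 mod 19 = 16, 8775 mod 11 = 8, 8775 mod 13 = 0.

x ≡ 8775 (mod 24453).


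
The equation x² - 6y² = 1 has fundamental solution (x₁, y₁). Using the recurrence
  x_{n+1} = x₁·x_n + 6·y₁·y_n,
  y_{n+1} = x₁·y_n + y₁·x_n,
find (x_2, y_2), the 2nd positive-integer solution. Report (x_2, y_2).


Step 1: Find the fundamental solution (x₁, y₁) of x² - 6y² = 1.
  Expand √6 as a continued fraction. a₀ = ⌊√6⌋ = 2; iterate m_{k+1} = d_k·a_k − m_k, d_{k+1} = (6 − m_{k+1}²)/d_k, a_{k+1} = ⌊(a₀ + m_{k+1})/d_{k+1}⌋ (starting m₀ = 0, d₀ = 1), with convergents p_k = a_k·p_{k-1} + p_{k-2}, q_k = a_k·q_{k-1} + q_{k-2} (p₋₁ = 1, q₋₁ = 0):
  k = 0: a₀ = 2; p₀/q₀ = 2/1; p₀² − 6·q₀² = 4 − 6 = -2.
  k = 1: m = 2, d = 2, a = ⌊(2 + 2)/2⌋ = 2; p/q = (2·2 + 1)/(2·1 + 0) = 5/2; p² − 6·q² = 25 − 24 = 1.
  The first convergent with p² − 6·q² = 1 gives the fundamental solution (x₁, y₁) = (5, 2).
Step 2: Apply the recurrence (x_{n+1}, y_{n+1}) = (x₁x_n + 6y₁y_n, x₁y_n + y₁x_n) repeatedly.
  From (x_1, y_1) = (5, 2): x_2 = 5·5 + 6·2·2 = 49; y_2 = 5·2 + 2·5 = 20.
Step 3: Verify x_2² - 6·y_2² = 2401 - 2400 = 1 (should be 1). ✓

(x_1, y_1) = (5, 2); (x_2, y_2) = (49, 20).


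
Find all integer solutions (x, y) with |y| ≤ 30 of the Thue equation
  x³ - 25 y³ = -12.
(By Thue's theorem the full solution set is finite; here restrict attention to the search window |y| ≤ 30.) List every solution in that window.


The equation is x³ - 25y³ = -12. For fixed y, x³ = 25·y³ − 12, so a solution requires the RHS to be a perfect cube.
Strategy: iterate y from -30 to 30, compute RHS = 25·y³ − 12, and check whether it is a (positive or negative) perfect cube.
Check small values of y:
  y = 0: RHS = -12 is not a perfect cube.
  y = 1: RHS = 13 is not a perfect cube.
  y = -1: RHS = -37 is not a perfect cube.
  y = 2: RHS = 188 is not a perfect cube.
  y = -2: RHS = -212 is not a perfect cube.
  y = 3: RHS = 663 is not a perfect cube.
  y = -3: RHS = -687 is not a perfect cube.
Continuing the search up to |y| = 30 finds no solutions either.
No (x, y) in the scanned range satisfies the equation.

No integer solutions with |y| ≤ 30.


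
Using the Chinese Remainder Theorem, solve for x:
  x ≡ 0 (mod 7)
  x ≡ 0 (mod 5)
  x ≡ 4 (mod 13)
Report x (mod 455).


Moduli 7, 5, 13 are pairwise coprime; by CRT there is a unique solution modulo M = 7 · 5 · 13 = 455.
Solve pairwise, accumulating the modulus:
  Start with x ≡ 0 (mod 7).
  Combine with x ≡ 0 (mod 5): since gcd(7, 5) = 1, we get a unique residue mod 35.
    Write x = 0 + 7·t and substitute into x ≡ 0 (mod 5): 7·t ≡ 0 − 0 = 0 (mod 5).
    Reduce coefficients mod 5: 2·t ≡ 0 (mod 5).
    The inverse of 2 mod 5 is 3 (since 2·3 = 6 = 1·5 + 1), so t ≡ 3·0 = 0 ≡ 0 (mod 5).
    Then x = 0 + 7·0 = 0, valid modulo lcm(7, 5) = 35: x ≡ 0 (mod 35).
  Combine with x ≡ 4 (mod 13): since gcd(35, 13) = 1, we get a unique residue mod 455.
    Write x = 0 + 35·t and substitute into x ≡ 4 (mod 13): 35·t ≡ 4 − 0 = 4 (mod 13).
    Reduce coefficients mod 13: 9·t ≡ 4 (mod 13).
    The inverse of 9 mod 13 is 3 (since 9·3 = 27 = 2·13 + 1), so t ≡ 3·4 = 12 ≡ 12 (mod 13).
    Then x = 0 + 35·12 = 420, valid modulo lcm(35, 13) = 455: x ≡ 420 (mod 455).
Verify: 420 mod 7 = 0 ✓, 420 mod 5 = 0 ✓, 420 mod 13 = 4 ✓.

x ≡ 420 (mod 455).


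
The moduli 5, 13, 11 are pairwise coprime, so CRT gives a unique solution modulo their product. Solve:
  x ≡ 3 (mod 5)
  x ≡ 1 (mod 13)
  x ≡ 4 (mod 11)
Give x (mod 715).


Moduli 5, 13, 11 are pairwise coprime; by CRT there is a unique solution modulo M = 5 · 13 · 11 = 715.
Solve pairwise, accumulating the modulus:
  Start with x ≡ 3 (mod 5).
  Combine with x ≡ 1 (mod 13): since gcd(5, 13) = 1, we get a unique residue mod 65.
    Write x = 3 + 5·t and substitute into x ≡ 1 (mod 13): 5·t ≡ 1 − 3 = -2 (mod 13).
    Reduce coefficients mod 13: 5·t ≡ 11 (mod 13).
    The inverse of 5 mod 13 is 8 (since 5·8 = 40 = 3·13 + 1), so t ≡ 8·11 = 88 ≡ 10 (mod 13).
    Then x = 3 + 5·10 = 53, valid modulo lcm(5, 13) = 65: x ≡ 53 (mod 65).
  Combine with x ≡ 4 (mod 11): since gcd(65, 11) = 1, we get a unique residue mod 715.
    Write x = 53 + 65·t and substitute into x ≡ 4 (mod 11): 65·t ≡ 4 − 53 = -49 (mod 11).
    Reduce coefficients mod 11: 10·t ≡ 6 (mod 11).
    The inverse of 10 mod 11 is 10 (since 10·10 = 100 = 9·11 + 1), so t ≡ 10·6 = 60 ≡ 5 (mod 11).
    Then x = 53 + 65·5 = 378, valid modulo lcm(65, 11) = 715: x ≡ 378 (mod 715).
Verify: 378 mod 5 = 3 ✓, 378 mod 13 = 1 ✓, 378 mod 11 = 4 ✓.

x ≡ 378 (mod 715).


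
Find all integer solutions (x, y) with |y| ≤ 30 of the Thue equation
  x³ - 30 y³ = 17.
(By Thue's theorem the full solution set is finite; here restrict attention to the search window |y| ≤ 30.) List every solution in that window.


The equation is x³ - 30y³ = 17. For fixed y, x³ = 30·y³ + 17, so a solution requires the RHS to be a perfect cube.
Strategy: iterate y from -30 to 30, compute RHS = 30·y³ + 17, and check whether it is a (positive or negative) perfect cube.
Check small values of y:
  y = 0: RHS = 17 is not a perfect cube.
  y = 1: RHS = 47 is not a perfect cube.
  y = -1: RHS = -13 is not a perfect cube.
  y = 2: RHS = 257 is not a perfect cube.
  y = -2: RHS = -223 is not a perfect cube.
  y = 3: RHS = 827 is not a perfect cube.
  y = -3: RHS = -793 is not a perfect cube.
Continuing the search up to |y| = 30 finds no solutions either.
No (x, y) in the scanned range satisfies the equation.

No integer solutions with |y| ≤ 30.


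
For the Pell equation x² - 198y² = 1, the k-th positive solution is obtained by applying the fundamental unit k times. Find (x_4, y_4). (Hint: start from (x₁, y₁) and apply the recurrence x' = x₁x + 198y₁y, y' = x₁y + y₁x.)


Step 1: Find the fundamental solution (x₁, y₁) of x² - 198y² = 1.
  Expand √198 as a continued fraction. a₀ = ⌊√198⌋ = 14; iterate m_{k+1} = d_k·a_k − m_k, d_{k+1} = (198 − m_{k+1}²)/d_k, a_{k+1} = ⌊(a₀ + m_{k+1})/d_{k+1}⌋ (starting m₀ = 0, d₀ = 1), with convergents p_k = a_k·p_{k-1} + p_{k-2}, q_k = a_k·q_{k-1} + q_{k-2} (p₋₁ = 1, q₋₁ = 0):
  k = 0: a₀ = 14; p₀/q₀ = 14/1; p₀² − 198·q₀² = 196 − 198 = -2.
  k = 1: m = 14, d = 2, a = ⌊(14 + 14)/2⌋ = 14; p/q = (14·14 + 1)/(14·1 + 0) = 197/14; p² − 198·q² = 38809 − 38808 = 1.
  The first convergent with p² − 198·q² = 1 gives the fundamental solution (x₁, y₁) = (197, 14).
Step 2: Apply the recurrence (x_{n+1}, y_{n+1}) = (x₁x_n + 198y₁y_n, x₁y_n + y₁x_n) repeatedly.
  From (x_1, y_1) = (197, 14): x_2 = 197·197 + 198·14·14 = 77617; y_2 = 197·14 + 14·197 = 5516.
  From (x_2, y_2) = (77617, 5516): x_3 = 197·77617 + 198·14·5516 = 30580901; y_3 = 197·5516 + 14·77617 = 2173290.
  From (x_3, y_3) = (30580901, 2173290): x_4 = 197·30580901 + 198·14·2173290 = 12048797377; y_4 = 197·2173290 + 14·30580901 = 856270744.
Step 3: Verify x_4² - 198·y_4² = 145173518232002080129 - 145173518232002080128 = 1 (should be 1). ✓

(x_1, y_1) = (197, 14); (x_4, y_4) = (12048797377, 856270744).


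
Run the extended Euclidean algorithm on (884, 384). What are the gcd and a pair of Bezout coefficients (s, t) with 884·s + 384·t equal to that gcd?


Euclidean algorithm on (884, 384) — divide until remainder is 0:
  884 = 2 · 384 + 116
  384 = 3 · 116 + 36
  116 = 3 · 36 + 8
  36 = 4 · 8 + 4
  8 = 2 · 4 + 0
gcd(884, 384) = 4.
Track Bezout coefficients alongside the remainders: start with r₀ = 884 = a·1 + b·0 (s = 1, t = 0) and r₁ = 384 = a·0 + b·1 (s = 0, t = 1); each new remainder r_{k+1} = r_{k-1} − q_k·r_k inherits s_{k+1} = s_{k-1} − q_k·s_k, t_{k+1} = t_{k-1} − q_k·t_k, so r_k = a·s_k + b·t_k at every step:
  q = 2: r = 116, s = 1 − 2·0 = 1, t = 0 − 2·1 = -2  (check: 884·1 + 384·(-2) = 116)
  q = 3: r = 36, s = 0 − 3·1 = -3, t = 1 − 3·(-2) = 7  (check: 884·(-3) + 384·7 = 36)
  q = 3: r = 8, s = 1 − 3·(-3) = 10, t = -2 − 3·7 = -23  (check: 884·10 + 384·(-23) = 8)
  q = 4: r = 4, s = -3 − 4·10 = -43, t = 7 − 4·(-23) = 99  (check: 884·(-43) + 384·99 = 4)
The row with r = 4 (the gcd) gives the Bezout coefficients s = -43, t = 99.
Result: 884 · (-43) + 384 · (99) = 4.

gcd(884, 384) = 4; s = -43, t = 99 (check: 884·(-43) + 384·99 = 4).


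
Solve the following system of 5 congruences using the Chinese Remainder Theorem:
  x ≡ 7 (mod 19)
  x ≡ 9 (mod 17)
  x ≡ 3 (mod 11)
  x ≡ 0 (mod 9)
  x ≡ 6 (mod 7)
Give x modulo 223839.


Product of moduli M = 19 · 17 · 11 · 9 · 7 = 223839.
Merge one congruence at a time:
  Start: x ≡ 7 (mod 19).
  Combine with x ≡ 9 (mod 17); new modulus lcm = 323.
    Write x = 7 + 19·t and substitute into x ≡ 9 (mod 17): 19·t ≡ 9 − 7 = 2 (mod 17).
    Reduce coefficients mod 17: 2·t ≡ 2 (mod 17).
    The inverse of 2 mod 17 is 9 (since 2·9 = 18 = 1·17 + 1), so t ≡ 9·2 = 18 ≡ 1 (mod 17).
    Then x = 7 + 19·1 = 26, valid modulo lcm(19, 17) = 323: x ≡ 26 (mod 323).
  Combine with x ≡ 3 (mod 11); new modulus lcm = 3553.
    Write x = 26 + 323·t and substitute into x ≡ 3 (mod 11): 323·t ≡ 3 − 26 = -23 (mod 11).
    Reduce coefficients mod 11: 4·t ≡ 10 (mod 11).
    The inverse of 4 mod 11 is 3 (since 4·3 = 12 = 1·11 + 1), so t ≡ 3·10 = 30 ≡ 8 (mod 11).
    Then x = 26 + 323·8 = 2610, valid modulo lcm(323, 11) = 3553: x ≡ 2610 (mod 3553).
  Combine with x ≡ 0 (mod 9); new modulus lcm = 31977.
    Write x = 2610 + 3553·t and substitute into x ≡ 0 (mod 9): 3553·t ≡ 0 − 2610 = -2610 (mod 9).
    Reduce coefficients mod 9: 7·t ≡ 0 (mod 9).
    The inverse of 7 mod 9 is 4 (since 7·4 = 28 = 3·9 + 1), so t ≡ 4·0 = 0 ≡ 0 (mod 9).
    Then x = 2610 + 3553·0 = 2610, valid modulo lcm(3553, 9) = 31977: x ≡ 2610 (mod 31977).
  Combine with x ≡ 6 (mod 7); new modulus lcm = 223839.
    Write x = 2610 + 31977·t and substitute into x ≡ 6 (mod 7): 31977·t ≡ 6 − 2610 = -2604 (mod 7).
    Reduce coefficients mod 7: 1·t ≡ 0 (mod 7).
    So t ≡ 0 (mod 7).
    Then x = 2610 + 31977·0 = 2610, valid modulo lcm(31977, 7) = 223839: x ≡ 2610 (mod 223839).
Verify against each original: 2610 mod 19 = 7, 2610 mod 17 = 9, 2610 mod 11 = 3, 2610 mod 9 = 0, 2610 mod 7 = 6.

x ≡ 2610 (mod 223839).


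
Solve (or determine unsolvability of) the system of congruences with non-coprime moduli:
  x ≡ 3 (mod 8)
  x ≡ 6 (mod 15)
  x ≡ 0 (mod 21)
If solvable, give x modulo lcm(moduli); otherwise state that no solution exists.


Moduli 8, 15, 21 are not pairwise coprime, so CRT works modulo lcm(m_i) when all pairwise compatibility conditions hold.
Pairwise compatibility: gcd(m_i, m_j) must divide a_i - a_j for every pair.
Merge one congruence at a time:
  Start: x ≡ 3 (mod 8).
  Combine with x ≡ 6 (mod 15): gcd(8, 15) = 1; 6 - 3 = 3, which IS divisible by 1, so compatible.
    Write x = 3 + 8·t and substitute into x ≡ 6 (mod 15): 8·t ≡ 6 − 3 = 3 (mod 15).
    The inverse of 8 mod 15 is 2 (since 8·2 = 16 = 1·15 + 1), so t ≡ 2·3 = 6 ≡ 6 (mod 15).
    Then x = 3 + 8·6 = 51, valid modulo lcm(8, 15) = 120: x ≡ 51 (mod 120).
  Combine with x ≡ 0 (mod 21): gcd(120, 21) = 3; 0 - 51 = -51, which IS divisible by 3, so compatible.
    Write x = 51 + 120·t and substitute into x ≡ 0 (mod 21): 120·t ≡ 0 − 51 = -51 (mod 21).
    Divide the congruence (and modulus) by g = 3: 40·t ≡ -17 (mod 7).
    Reduce coefficients mod 7: 5·t ≡ 4 (mod 7).
    The inverse of 5 mod 7 is 3 (since 5·3 = 15 = 2·7 + 1), so t ≡ 3·4 = 12 ≡ 5 (mod 7).
    Then x = 51 + 120·5 = 651, valid modulo lcm(120, 21) = 840: x ≡ 651 (mod 840).
Verify: 651 mod 8 = 3, 651 mod 15 = 6, 651 mod 21 = 0.

x ≡ 651 (mod 840).


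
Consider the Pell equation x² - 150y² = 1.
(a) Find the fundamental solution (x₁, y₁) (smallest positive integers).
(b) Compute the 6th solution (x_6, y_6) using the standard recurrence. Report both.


Step 1: Find the fundamental solution (x₁, y₁) of x² - 150y² = 1.
  Expand √150 as a continued fraction. a₀ = ⌊√150⌋ = 12; iterate m_{k+1} = d_k·a_k − m_k, d_{k+1} = (150 − m_{k+1}²)/d_k, a_{k+1} = ⌊(a₀ + m_{k+1})/d_{k+1}⌋ (starting m₀ = 0, d₀ = 1), with convergents p_k = a_k·p_{k-1} + p_{k-2}, q_k = a_k·q_{k-1} + q_{k-2} (p₋₁ = 1, q₋₁ = 0):
  k = 0: a₀ = 12; p₀/q₀ = 12/1; p₀² − 150·q₀² = 144 − 150 = -6.
  k = 1: m = 12, d = 6, a = ⌊(12 + 12)/6⌋ = 4; p/q = (4·12 + 1)/(4·1 + 0) = 49/4; p² − 150·q² = 2401 − 2400 = 1.
  The first convergent with p² − 150·q² = 1 gives the fundamental solution (x₁, y₁) = (49, 4).
Step 2: Apply the recurrence (x_{n+1}, y_{n+1}) = (x₁x_n + 150y₁y_n, x₁y_n + y₁x_n) repeatedly.
  From (x_1, y_1) = (49, 4): x_2 = 49·49 + 150·4·4 = 4801; y_2 = 49·4 + 4·49 = 392.
  From (x_2, y_2) = (4801, 392): x_3 = 49·4801 + 150·4·392 = 470449; y_3 = 49·392 + 4·4801 = 38412.
  From (x_3, y_3) = (470449, 38412): x_4 = 49·470449 + 150·4·38412 = 46099201; y_4 = 49·38412 + 4·470449 = 3763984.
  From (x_4, y_4) = (46099201, 3763984): x_5 = 49·46099201 + 150·4·3763984 = 4517251249; y_5 = 49·3763984 + 4·46099201 = 368832020.
  From (x_5, y_5) = (4517251249, 368832020): x_6 = 49·4517251249 + 150·4·368832020 = 442644523201; y_6 = 49·368832020 + 4·4517251249 = 36141773976.
Step 3: Verify x_6² - 150·y_6² = 195934173919840627286401 - 195934173919840627286400 = 1 (should be 1). ✓

(x_1, y_1) = (49, 4); (x_6, y_6) = (442644523201, 36141773976).


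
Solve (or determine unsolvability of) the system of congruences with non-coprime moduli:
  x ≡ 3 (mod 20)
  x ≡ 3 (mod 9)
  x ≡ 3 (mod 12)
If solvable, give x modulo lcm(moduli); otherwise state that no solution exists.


Moduli 20, 9, 12 are not pairwise coprime, so CRT works modulo lcm(m_i) when all pairwise compatibility conditions hold.
Pairwise compatibility: gcd(m_i, m_j) must divide a_i - a_j for every pair.
Merge one congruence at a time:
  Start: x ≡ 3 (mod 20).
  Combine with x ≡ 3 (mod 9): gcd(20, 9) = 1; 3 - 3 = 0, which IS divisible by 1, so compatible.
    Write x = 3 + 20·t and substitute into x ≡ 3 (mod 9): 20·t ≡ 3 − 3 = 0 (mod 9).
    Reduce coefficients mod 9: 2·t ≡ 0 (mod 9).
    The inverse of 2 mod 9 is 5 (since 2·5 = 10 = 1·9 + 1), so t ≡ 5·0 = 0 ≡ 0 (mod 9).
    Then x = 3 + 20·0 = 3, valid modulo lcm(20, 9) = 180: x ≡ 3 (mod 180).
  Combine with x ≡ 3 (mod 12): gcd(180, 12) = 12; 3 - 3 = 0, which IS divisible by 12, so compatible.
    Write x = 3 + 180·t and substitute into x ≡ 3 (mod 12): 180·t ≡ 3 − 3 = 0 (mod 12).
    Divide the congruence (and modulus) by g = 12: 15·t ≡ 0 (mod 1).
    Modulo 1 every t works; take t = 0.
    Then x = 3 + 180·0 = 3, valid modulo lcm(180, 12) = 180: x ≡ 3 (mod 180).
Verify: 3 mod 20 = 3, 3 mod 9 = 3, 3 mod 12 = 3.

x ≡ 3 (mod 180).


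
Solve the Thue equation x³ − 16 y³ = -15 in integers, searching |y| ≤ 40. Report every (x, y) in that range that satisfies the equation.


The equation is x³ - 16y³ = -15. For fixed y, x³ = 16·y³ − 15, so a solution requires the RHS to be a perfect cube.
Strategy: iterate y from -40 to 40, compute RHS = 16·y³ − 15, and check whether it is a (positive or negative) perfect cube.
Check small values of y:
  y = 0: RHS = -15 is not a perfect cube.
  y = 1: RHS = 1 = (1)³ ⇒ x = 1 works.
  y = -1: RHS = -31 is not a perfect cube.
  y = 2: RHS = 113 is not a perfect cube.
  y = -2: RHS = -143 is not a perfect cube.
  y = 3: RHS = 417 is not a perfect cube.
  y = -3: RHS = -447 is not a perfect cube.
Continuing the search up to |y| = 40 finds no further solutions beyond those listed.
Collected solutions: (1, 1).

Solutions (with |y| ≤ 40): (1, 1).


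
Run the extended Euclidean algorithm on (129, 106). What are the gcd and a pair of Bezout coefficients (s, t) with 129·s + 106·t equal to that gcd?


Euclidean algorithm on (129, 106) — divide until remainder is 0:
  129 = 1 · 106 + 23
  106 = 4 · 23 + 14
  23 = 1 · 14 + 9
  14 = 1 · 9 + 5
  9 = 1 · 5 + 4
  5 = 1 · 4 + 1
  4 = 4 · 1 + 0
gcd(129, 106) = 1.
Track Bezout coefficients alongside the remainders: start with r₀ = 129 = a·1 + b·0 (s = 1, t = 0) and r₁ = 106 = a·0 + b·1 (s = 0, t = 1); each new remainder r_{k+1} = r_{k-1} − q_k·r_k inherits s_{k+1} = s_{k-1} − q_k·s_k, t_{k+1} = t_{k-1} − q_k·t_k, so r_k = a·s_k + b·t_k at every step:
  q = 1: r = 23, s = 1 − 1·0 = 1, t = 0 − 1·1 = -1  (check: 129·1 + 106·(-1) = 23)
  q = 4: r = 14, s = 0 − 4·1 = -4, t = 1 − 4·(-1) = 5  (check: 129·(-4) + 106·5 = 14)
  q = 1: r = 9, s = 1 − 1·(-4) = 5, t = -1 − 1·5 = -6  (check: 129·5 + 106·(-6) = 9)
  q = 1: r = 5, s = -4 − 1·5 = -9, t = 5 − 1·(-6) = 11  (check: 129·(-9) + 106·11 = 5)
  q = 1: r = 4, s = 5 − 1·(-9) = 14, t = -6 − 1·11 = -17  (check: 129·14 + 106·(-17) = 4)
  q = 1: r = 1, s = -9 − 1·14 = -23, t = 11 − 1·(-17) = 28  (check: 129·(-23) + 106·28 = 1)
The row with r = 1 (the gcd) gives the Bezout coefficients s = -23, t = 28.
Result: 129 · (-23) + 106 · (28) = 1.

gcd(129, 106) = 1; s = -23, t = 28 (check: 129·(-23) + 106·28 = 1).


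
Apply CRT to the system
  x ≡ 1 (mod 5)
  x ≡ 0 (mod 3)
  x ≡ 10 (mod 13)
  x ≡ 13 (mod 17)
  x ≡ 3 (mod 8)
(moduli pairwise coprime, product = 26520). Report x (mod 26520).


Product of moduli M = 5 · 3 · 13 · 17 · 8 = 26520.
Merge one congruence at a time:
  Start: x ≡ 1 (mod 5).
  Combine with x ≡ 0 (mod 3); new modulus lcm = 15.
    Write x = 1 + 5·t and substitute into x ≡ 0 (mod 3): 5·t ≡ 0 − 1 = -1 (mod 3).
    Reduce coefficients mod 3: 2·t ≡ 2 (mod 3).
    The inverse of 2 mod 3 is 2 (since 2·2 = 4 = 1·3 + 1), so t ≡ 2·2 = 4 ≡ 1 (mod 3).
    Then x = 1 + 5·1 = 6, valid modulo lcm(5, 3) = 15: x ≡ 6 (mod 15).
  Combine with x ≡ 10 (mod 13); new modulus lcm = 195.
    Write x = 6 + 15·t and substitute into x ≡ 10 (mod 13): 15·t ≡ 10 − 6 = 4 (mod 13).
    Reduce coefficients mod 13: 2·t ≡ 4 (mod 13).
    The inverse of 2 mod 13 is 7 (since 2·7 = 14 = 1·13 + 1), so t ≡ 7·4 = 28 ≡ 2 (mod 13).
    Then x = 6 + 15·2 = 36, valid modulo lcm(15, 13) = 195: x ≡ 36 (mod 195).
  Combine with x ≡ 13 (mod 17); new modulus lcm = 3315.
    Write x = 36 + 195·t and substitute into x ≡ 13 (mod 17): 195·t ≡ 13 − 36 = -23 (mod 17).
    Reduce coefficients mod 17: 8·t ≡ 11 (mod 17).
    The inverse of 8 mod 17 is 15 (since 8·15 = 120 = 7·17 + 1), so t ≡ 15·11 = 165 ≡ 12 (mod 17).
    Then x = 36 + 195·12 = 2376, valid modulo lcm(195, 17) = 3315: x ≡ 2376 (mod 3315).
  Combine with x ≡ 3 (mod 8); new modulus lcm = 26520.
    Write x = 2376 + 3315·t and substitute into x ≡ 3 (mod 8): 3315·t ≡ 3 − 2376 = -2373 (mod 8).
    Reduce coefficients mod 8: 3·t ≡ 3 (mod 8).
    The inverse of 3 mod 8 is 3 (since 3·3 = 9 = 1·8 + 1), so t ≡ 3·3 = 9 ≡ 1 (mod 8).
    Then x = 2376 + 3315·1 = 5691, valid modulo lcm(3315, 8) = 26520: x ≡ 5691 (mod 26520).
Verify against each original: 5691 mod 5 = 1, 5691 mod 3 = 0, 5691 mod 13 = 10, 5691 mod 17 = 13, 5691 mod 8 = 3.

x ≡ 5691 (mod 26520).


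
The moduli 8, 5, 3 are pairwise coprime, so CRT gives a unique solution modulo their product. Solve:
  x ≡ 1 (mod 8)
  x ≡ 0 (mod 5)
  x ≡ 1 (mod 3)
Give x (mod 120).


Moduli 8, 5, 3 are pairwise coprime; by CRT there is a unique solution modulo M = 8 · 5 · 3 = 120.
Solve pairwise, accumulating the modulus:
  Start with x ≡ 1 (mod 8).
  Combine with x ≡ 0 (mod 5): since gcd(8, 5) = 1, we get a unique residue mod 40.
    Write x = 1 + 8·t and substitute into x ≡ 0 (mod 5): 8·t ≡ 0 − 1 = -1 (mod 5).
    Reduce coefficients mod 5: 3·t ≡ 4 (mod 5).
    The inverse of 3 mod 5 is 2 (since 3·2 = 6 = 1·5 + 1), so t ≡ 2·4 = 8 ≡ 3 (mod 5).
    Then x = 1 + 8·3 = 25, valid modulo lcm(8, 5) = 40: x ≡ 25 (mod 40).
  Combine with x ≡ 1 (mod 3): since gcd(40, 3) = 1, we get a unique residue mod 120.
    Write x = 25 + 40·t and substitute into x ≡ 1 (mod 3): 40·t ≡ 1 − 25 = -24 (mod 3).
    Reduce coefficients mod 3: 1·t ≡ 0 (mod 3).
    So t ≡ 0 (mod 3).
    Then x = 25 + 40·0 = 25, valid modulo lcm(40, 3) = 120: x ≡ 25 (mod 120).
Verify: 25 mod 8 = 1 ✓, 25 mod 5 = 0 ✓, 25 mod 3 = 1 ✓.

x ≡ 25 (mod 120).


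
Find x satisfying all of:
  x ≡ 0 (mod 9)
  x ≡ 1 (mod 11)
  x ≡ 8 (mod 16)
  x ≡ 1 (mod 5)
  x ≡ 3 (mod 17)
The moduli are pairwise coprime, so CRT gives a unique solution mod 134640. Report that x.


Product of moduli M = 9 · 11 · 16 · 5 · 17 = 134640.
Merge one congruence at a time:
  Start: x ≡ 0 (mod 9).
  Combine with x ≡ 1 (mod 11); new modulus lcm = 99.
    Write x = 0 + 9·t and substitute into x ≡ 1 (mod 11): 9·t ≡ 1 − 0 = 1 (mod 11).
    The inverse of 9 mod 11 is 5 (since 9·5 = 45 = 4·11 + 1), so t ≡ 5·1 = 5 ≡ 5 (mod 11).
    Then x = 0 + 9·5 = 45, valid modulo lcm(9, 11) = 99: x ≡ 45 (mod 99).
  Combine with x ≡ 8 (mod 16); new modulus lcm = 1584.
    Write x = 45 + 99·t and substitute into x ≡ 8 (mod 16): 99·t ≡ 8 − 45 = -37 (mod 16).
    Reduce coefficients mod 16: 3·t ≡ 11 (mod 16).
    The inverse of 3 mod 16 is 11 (since 3·11 = 33 = 2·16 + 1), so t ≡ 11·11 = 121 ≡ 9 (mod 16).
    Then x = 45 + 99·9 = 936, valid modulo lcm(99, 16) = 1584: x ≡ 936 (mod 1584).
  Combine with x ≡ 1 (mod 5); new modulus lcm = 7920.
    Write x = 936 + 1584·t and substitute into x ≡ 1 (mod 5): 1584·t ≡ 1 − 936 = -935 (mod 5).
    Reduce coefficients mod 5: 4·t ≡ 0 (mod 5).
    The inverse of 4 mod 5 is 4 (since 4·4 = 16 = 3·5 + 1), so t ≡ 4·0 = 0 ≡ 0 (mod 5).
    Then x = 936 + 1584·0 = 936, valid modulo lcm(1584, 5) = 7920: x ≡ 936 (mod 7920).
  Combine with x ≡ 3 (mod 17); new modulus lcm = 134640.
    Write x = 936 + 7920·t and substitute into x ≡ 3 (mod 17): 7920·t ≡ 3 − 936 = -933 (mod 17).
    Reduce coefficients mod 17: 15·t ≡ 2 (mod 17).
    The inverse of 15 mod 17 is 8 (since 15·8 = 120 = 7·17 + 1), so t ≡ 8·2 = 16 ≡ 16 (mod 17).
    Then x = 936 + 7920·16 = 127656, valid modulo lcm(7920, 17) = 134640: x ≡ 127656 (mod 134640).
Verify against each original: 127656 mod 9 = 0, 127656 mod 11 = 1, 127656 mod 16 = 8, 127656 mod 5 = 1, 127656 mod 17 = 3.

x ≡ 127656 (mod 134640).


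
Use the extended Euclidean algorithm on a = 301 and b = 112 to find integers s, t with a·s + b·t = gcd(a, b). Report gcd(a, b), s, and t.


Euclidean algorithm on (301, 112) — divide until remainder is 0:
  301 = 2 · 112 + 77
  112 = 1 · 77 + 35
  77 = 2 · 35 + 7
  35 = 5 · 7 + 0
gcd(301, 112) = 7.
Track Bezout coefficients alongside the remainders: start with r₀ = 301 = a·1 + b·0 (s = 1, t = 0) and r₁ = 112 = a·0 + b·1 (s = 0, t = 1); each new remainder r_{k+1} = r_{k-1} − q_k·r_k inherits s_{k+1} = s_{k-1} − q_k·s_k, t_{k+1} = t_{k-1} − q_k·t_k, so r_k = a·s_k + b·t_k at every step:
  q = 2: r = 77, s = 1 − 2·0 = 1, t = 0 − 2·1 = -2  (check: 301·1 + 112·(-2) = 77)
  q = 1: r = 35, s = 0 − 1·1 = -1, t = 1 − 1·(-2) = 3  (check: 301·(-1) + 112·3 = 35)
  q = 2: r = 7, s = 1 − 2·(-1) = 3, t = -2 − 2·3 = -8  (check: 301·3 + 112·(-8) = 7)
The row with r = 7 (the gcd) gives the Bezout coefficients s = 3, t = -8.
Result: 301 · (3) + 112 · (-8) = 7.

gcd(301, 112) = 7; s = 3, t = -8 (check: 301·3 + 112·(-8) = 7).


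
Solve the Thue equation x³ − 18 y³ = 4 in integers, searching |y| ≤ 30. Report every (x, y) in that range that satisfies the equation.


The equation is x³ - 18y³ = 4. For fixed y, x³ = 18·y³ + 4, so a solution requires the RHS to be a perfect cube.
Strategy: iterate y from -30 to 30, compute RHS = 18·y³ + 4, and check whether it is a (positive or negative) perfect cube.
Check small values of y:
  y = 0: RHS = 4 is not a perfect cube.
  y = 1: RHS = 22 is not a perfect cube.
  y = -1: RHS = -14 is not a perfect cube.
  y = 2: RHS = 148 is not a perfect cube.
  y = -2: RHS = -140 is not a perfect cube.
  y = 3: RHS = 490 is not a perfect cube.
  y = -3: RHS = -482 is not a perfect cube.
Continuing the search up to |y| = 30 finds no solutions either.
No (x, y) in the scanned range satisfies the equation.

No integer solutions with |y| ≤ 30.


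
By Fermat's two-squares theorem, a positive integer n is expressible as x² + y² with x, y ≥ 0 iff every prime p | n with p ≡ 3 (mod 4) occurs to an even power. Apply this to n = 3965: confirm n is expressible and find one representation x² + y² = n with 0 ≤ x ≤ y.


Step 1: Factor n = 3965 = 5 · 13 · 61.
Step 2: Check the mod-4 condition on each prime factor: 5 ≡ 1 (mod 4), exponent 1; 13 ≡ 1 (mod 4), exponent 1; 61 ≡ 1 (mod 4), exponent 1.
All primes ≡ 3 (mod 4) appear to even exponent (or don't appear), so by the two-squares theorem n IS expressible as a sum of two squares.
Step 3: Build a representation. Here n = 5 · 13 · 61 is a product of primes ≡ 1 (mod 4). Each prime p ≡ 1 (mod 4) is itself a sum of two squares; find a² by testing p − a² for a perfect square:
  5: 5 − 1² = 4 = 2² ⇒ 5 = 1² + 2².
  13: 13 − 1² = 12, 13 − 2² = 9 = 3² ⇒ 13 = 2² + 3².
  61: 61 − 1² = 60, 61 − 2² = 57, 61 − 3² = 52, 61 − 4² = 45, 61 − 5² = 36 = 6² ⇒ 61 = 5² + 6².
  Combine using the Brahmagupta–Fibonacci identity (a² + b²)(c² + d²) = (ac − bd)² + (ad + bc)² = (ac + bd)² + (ad − bc)²:
  5 · 13 = 65: from (1² + 2²)(2² + 3²), take (1·2 − 2·3, 1·3 + 2·2) = (2 − 6, 3 + 4) = (-4, 7); dropping signs (only squares matter) gives (4, 7); check 4² + 7² = 16 + 49 = 65 ✓.
  65 · 61 = 3965: from (4² + 7²)(5² + 6²), take (4·5 − 7·6, 4·6 + 7·5) = (20 − 42, 24 + 35) = (-22, 59); dropping signs (only squares matter) gives (22, 59); check 22² + 59² = 484 + 3481 = 3965 ✓.
Step 4: Order so x ≤ y and verify: 22² + 59² = 484 + 3481 = 3965 = n. ✓

n = 3965 = 22² + 59² (one valid representation with x ≤ y).


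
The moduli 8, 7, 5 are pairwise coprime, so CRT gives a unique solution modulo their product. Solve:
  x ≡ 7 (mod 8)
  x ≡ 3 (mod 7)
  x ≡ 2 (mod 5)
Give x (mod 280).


Moduli 8, 7, 5 are pairwise coprime; by CRT there is a unique solution modulo M = 8 · 7 · 5 = 280.
Solve pairwise, accumulating the modulus:
  Start with x ≡ 7 (mod 8).
  Combine with x ≡ 3 (mod 7): since gcd(8, 7) = 1, we get a unique residue mod 56.
    Write x = 7 + 8·t and substitute into x ≡ 3 (mod 7): 8·t ≡ 3 − 7 = -4 (mod 7).
    Reduce coefficients mod 7: 1·t ≡ 3 (mod 7).
    So t ≡ 3 (mod 7).
    Then x = 7 + 8·3 = 31, valid modulo lcm(8, 7) = 56: x ≡ 31 (mod 56).
  Combine with x ≡ 2 (mod 5): since gcd(56, 5) = 1, we get a unique residue mod 280.
    Write x = 31 + 56·t and substitute into x ≡ 2 (mod 5): 56·t ≡ 2 − 31 = -29 (mod 5).
    Reduce coefficients mod 5: 1·t ≡ 1 (mod 5).
    So t ≡ 1 (mod 5).
    Then x = 31 + 56·1 = 87, valid modulo lcm(56, 5) = 280: x ≡ 87 (mod 280).
Verify: 87 mod 8 = 7 ✓, 87 mod 7 = 3 ✓, 87 mod 5 = 2 ✓.

x ≡ 87 (mod 280).


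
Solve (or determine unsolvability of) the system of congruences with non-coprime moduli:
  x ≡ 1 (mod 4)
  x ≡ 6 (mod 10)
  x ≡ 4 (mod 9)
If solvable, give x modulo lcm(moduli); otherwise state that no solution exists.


Moduli 4, 10, 9 are not pairwise coprime, so CRT works modulo lcm(m_i) when all pairwise compatibility conditions hold.
Pairwise compatibility: gcd(m_i, m_j) must divide a_i - a_j for every pair.
Merge one congruence at a time:
  Start: x ≡ 1 (mod 4).
  Combine with x ≡ 6 (mod 10): gcd(4, 10) = 2, and 6 - 1 = 5 is NOT divisible by 2.
    ⇒ system is inconsistent (no integer solution).

No solution (the system is inconsistent).


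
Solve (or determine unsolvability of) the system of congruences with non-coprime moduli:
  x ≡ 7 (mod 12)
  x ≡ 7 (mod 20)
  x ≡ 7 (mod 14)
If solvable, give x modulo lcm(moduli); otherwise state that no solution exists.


Moduli 12, 20, 14 are not pairwise coprime, so CRT works modulo lcm(m_i) when all pairwise compatibility conditions hold.
Pairwise compatibility: gcd(m_i, m_j) must divide a_i - a_j for every pair.
Merge one congruence at a time:
  Start: x ≡ 7 (mod 12).
  Combine with x ≡ 7 (mod 20): gcd(12, 20) = 4; 7 - 7 = 0, which IS divisible by 4, so compatible.
    Write x = 7 + 12·t and substitute into x ≡ 7 (mod 20): 12·t ≡ 7 − 7 = 0 (mod 20).
    Divide the congruence (and modulus) by g = 4: 3·t ≡ 0 (mod 5).
    The inverse of 3 mod 5 is 2 (since 3·2 = 6 = 1·5 + 1), so t ≡ 2·0 = 0 ≡ 0 (mod 5).
    Then x = 7 + 12·0 = 7, valid modulo lcm(12, 20) = 60: x ≡ 7 (mod 60).
  Combine with x ≡ 7 (mod 14): gcd(60, 14) = 2; 7 - 7 = 0, which IS divisible by 2, so compatible.
    Write x = 7 + 60·t and substitute into x ≡ 7 (mod 14): 60·t ≡ 7 − 7 = 0 (mod 14).
    Divide the congruence (and modulus) by g = 2: 30·t ≡ 0 (mod 7).
    Reduce coefficients mod 7: 2·t ≡ 0 (mod 7).
    The inverse of 2 mod 7 is 4 (since 2·4 = 8 = 1·7 + 1), so t ≡ 4·0 = 0 ≡ 0 (mod 7).
    Then x = 7 + 60·0 = 7, valid modulo lcm(60, 14) = 420: x ≡ 7 (mod 420).
Verify: 7 mod 12 = 7, 7 mod 20 = 7, 7 mod 14 = 7.

x ≡ 7 (mod 420).


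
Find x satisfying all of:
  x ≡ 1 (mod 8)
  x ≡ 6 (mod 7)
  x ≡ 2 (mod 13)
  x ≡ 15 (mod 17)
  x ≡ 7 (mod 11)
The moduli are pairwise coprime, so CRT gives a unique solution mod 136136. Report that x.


Product of moduli M = 8 · 7 · 13 · 17 · 11 = 136136.
Merge one congruence at a time:
  Start: x ≡ 1 (mod 8).
  Combine with x ≡ 6 (mod 7); new modulus lcm = 56.
    Write x = 1 + 8·t and substitute into x ≡ 6 (mod 7): 8·t ≡ 6 − 1 = 5 (mod 7).
    Reduce coefficients mod 7: 1·t ≡ 5 (mod 7).
    So t ≡ 5 (mod 7).
    Then x = 1 + 8·5 = 41, valid modulo lcm(8, 7) = 56: x ≡ 41 (mod 56).
  Combine with x ≡ 2 (mod 13); new modulus lcm = 728.
    Write x = 41 + 56·t and substitute into x ≡ 2 (mod 13): 56·t ≡ 2 − 41 = -39 (mod 13).
    Reduce coefficients mod 13: 4·t ≡ 0 (mod 13).
    The inverse of 4 mod 13 is 10 (since 4·10 = 40 = 3·13 + 1), so t ≡ 10·0 = 0 ≡ 0 (mod 13).
    Then x = 41 + 56·0 = 41, valid modulo lcm(56, 13) = 728: x ≡ 41 (mod 728).
  Combine with x ≡ 15 (mod 17); new modulus lcm = 12376.
    Write x = 41 + 728·t and substitute into x ≡ 15 (mod 17): 728·t ≡ 15 − 41 = -26 (mod 17).
    Reduce coefficients mod 17: 14·t ≡ 8 (mod 17).
    The inverse of 14 mod 17 is 11 (since 14·11 = 154 = 9·17 + 1), so t ≡ 11·8 = 88 ≡ 3 (mod 17).
    Then x = 41 + 728·3 = 2225, valid modulo lcm(728, 17) = 12376: x ≡ 2225 (mod 12376).
  Combine with x ≡ 7 (mod 11); new modulus lcm = 136136.
    Write x = 2225 + 12376·t and substitute into x ≡ 7 (mod 11): 12376·t ≡ 7 − 2225 = -2218 (mod 11).
    Reduce coefficients mod 11: 1·t ≡ 4 (mod 11).
    So t ≡ 4 (mod 11).
    Then x = 2225 + 12376·4 = 51729, valid modulo lcm(12376, 11) = 136136: x ≡ 51729 (mod 136136).
Verify against each original: 51729 mod 8 = 1, 51729 mod 7 = 6, 51729 mod 13 = 2, 51729 mod 17 = 15, 51729 mod 11 = 7.

x ≡ 51729 (mod 136136).
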